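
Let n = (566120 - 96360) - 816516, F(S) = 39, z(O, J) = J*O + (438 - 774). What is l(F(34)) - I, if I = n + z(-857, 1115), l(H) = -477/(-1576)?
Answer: 2052972149/1576 ≈ 1.3026e+6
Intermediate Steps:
z(O, J) = -336 + J*O (z(O, J) = J*O - 336 = -336 + J*O)
l(H) = 477/1576 (l(H) = -477*(-1/1576) = 477/1576)
n = -346756 (n = 469760 - 816516 = -346756)
I = -1302647 (I = -346756 + (-336 + 1115*(-857)) = -346756 + (-336 - 955555) = -346756 - 955891 = -1302647)
l(F(34)) - I = 477/1576 - 1*(-1302647) = 477/1576 + 1302647 = 2052972149/1576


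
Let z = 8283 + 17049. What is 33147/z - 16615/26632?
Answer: 38489977/56220152 ≈ 0.68463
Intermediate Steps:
z = 25332
33147/z - 16615/26632 = 33147/25332 - 16615/26632 = 33147*(1/25332) - 16615*1/26632 = 11049/8444 - 16615/26632 = 38489977/56220152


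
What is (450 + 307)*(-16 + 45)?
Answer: 21953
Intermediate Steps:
(450 + 307)*(-16 + 45) = 757*29 = 21953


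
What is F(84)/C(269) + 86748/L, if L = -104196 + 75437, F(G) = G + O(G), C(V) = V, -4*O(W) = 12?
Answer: -21005733/7736171 ≈ -2.7153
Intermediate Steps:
O(W) = -3 (O(W) = -1/4*12 = -3)
F(G) = -3 + G (F(G) = G - 3 = -3 + G)
L = -28759
F(84)/C(269) + 86748/L = (-3 + 84)/269 + 86748/(-28759) = 81*(1/269) + 86748*(-1/28759) = 81/269 - 86748/28759 = -21005733/7736171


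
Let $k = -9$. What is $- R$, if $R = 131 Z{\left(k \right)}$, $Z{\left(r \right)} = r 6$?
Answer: $7074$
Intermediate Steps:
$Z{\left(r \right)} = 6 r$
$R = -7074$ ($R = 131 \cdot 6 \left(-9\right) = 131 \left(-54\right) = -7074$)
$- R = \left(-1\right) \left(-7074\right) = 7074$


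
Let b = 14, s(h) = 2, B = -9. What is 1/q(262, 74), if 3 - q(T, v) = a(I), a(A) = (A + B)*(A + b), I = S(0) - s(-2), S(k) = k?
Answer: 1/135 ≈ 0.0074074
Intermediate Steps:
I = -2 (I = 0 - 1*2 = 0 - 2 = -2)
a(A) = (-9 + A)*(14 + A) (a(A) = (A - 9)*(A + 14) = (-9 + A)*(14 + A))
q(T, v) = 135 (q(T, v) = 3 - (-126 + (-2)**2 + 5*(-2)) = 3 - (-126 + 4 - 10) = 3 - 1*(-132) = 3 + 132 = 135)
1/q(262, 74) = 1/135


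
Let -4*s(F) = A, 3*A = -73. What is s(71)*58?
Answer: 2117/6 ≈ 352.83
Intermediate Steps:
A = -73/3 (A = (⅓)*(-73) = -73/3 ≈ -24.333)
s(F) = 73/12 (s(F) = -¼*(-73/3) = 73/12)
s(71)*58 = (73/12)*58 = 2117/6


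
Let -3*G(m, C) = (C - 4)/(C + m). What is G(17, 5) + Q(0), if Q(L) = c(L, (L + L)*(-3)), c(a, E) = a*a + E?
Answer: -1/66 ≈ -0.015152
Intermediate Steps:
G(m, C) = -(-4 + C)/(3*(C + m)) (G(m, C) = -(C - 4)/(3*(C + m)) = -(-4 + C)/(3*(C + m)))
c(a, E) = E + a² (c(a, E) = a² + E = E + a²)
Q(L) = L² - 6*L (Q(L) = (L + L)*(-3) + L² = (2*L)*(-3) + L² = -6*L + L² = L² - 6*L)
G(17, 5) + Q(0) = (4 - 1*5)/(3*(5 + 17)) + 0*(-6 + 0) = (⅓)*(4 - 5)/22 + 0*(-6) = (⅓)*(1/22)*(-1) + 0 = -1/66 + 0 = -1/66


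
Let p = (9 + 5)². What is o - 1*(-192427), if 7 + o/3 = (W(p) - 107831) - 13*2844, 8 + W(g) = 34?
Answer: -241925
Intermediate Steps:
p = 196 (p = 14² = 196)
W(g) = 26 (W(g) = -8 + 34 = 26)
o = -434352 (o = -21 + 3*((26 - 107831) - 13*2844) = -21 + 3*(-107805 - 36972) = -21 + 3*(-144777) = -21 - 434331 = -434352)
o - 1*(-192427) = -434352 - 1*(-192427) = -434352 + 192427 = -241925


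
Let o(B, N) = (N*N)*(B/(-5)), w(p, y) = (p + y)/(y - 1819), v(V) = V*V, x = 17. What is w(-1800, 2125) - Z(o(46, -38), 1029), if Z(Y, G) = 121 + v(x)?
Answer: -125135/306 ≈ -408.94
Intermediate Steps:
v(V) = V²
w(p, y) = (p + y)/(-1819 + y)
o(B, N) = -B*N²/5 (o(B, N) = N²*(B*(-⅕)) = N²*(-B/5) = -B*N²/5)
Z(Y, G) = 410 (Z(Y, G) = 121 + 17² = 121 + 289 = 410)
w(-1800, 2125) - Z(o(46, -38), 1029) = (-1800 + 2125)/(-1819 + 2125) - 1*410 = 325/306 - 410 = -125135/306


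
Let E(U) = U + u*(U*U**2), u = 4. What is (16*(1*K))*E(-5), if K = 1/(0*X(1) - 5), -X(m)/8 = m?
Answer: 1616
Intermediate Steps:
X(m) = -8*m
K = -1/5 (K = 1/(0*(-8*1) - 5) = 1/(0*(-8) - 5) = 1/(0 - 5) = 1/(-5) = -1/5 ≈ -0.20000)
E(U) = U + 4*U**3 (E(U) = U + 4*(U*U**2) = U + 4*U**3)
(16*(1*K))*E(-5) = (16*(1*(-1/5)))*(-5 + 4*(-5)**3) = (16*(-1/5))*(-5 + 4*(-125)) = -16*(-5 - 500)/5 = -16/5*(-505) = 1616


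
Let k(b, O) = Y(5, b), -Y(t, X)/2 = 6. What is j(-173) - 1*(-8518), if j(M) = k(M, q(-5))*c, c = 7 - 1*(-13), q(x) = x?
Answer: 8278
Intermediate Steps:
Y(t, X) = -12 (Y(t, X) = -2*6 = -12)
c = 20 (c = 7 + 13 = 20)
k(b, O) = -12
j(M) = -240 (j(M) = -12*20 = -240)
j(-173) - 1*(-8518) = -240 - 1*(-8518) = -240 + 8518 = 8278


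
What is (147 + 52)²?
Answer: 39601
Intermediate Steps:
(147 + 52)² = 199² = 39601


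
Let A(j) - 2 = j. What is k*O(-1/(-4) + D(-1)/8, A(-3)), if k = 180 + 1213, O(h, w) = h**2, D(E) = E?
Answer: 1393/64 ≈ 21.766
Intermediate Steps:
A(j) = 2 + j
k = 1393
k*O(-1/(-4) + D(-1)/8, A(-3)) = 1393*(-1/(-4) - 1/8)**2 = 1393*(-1*(-1/4) - 1*1/8)**2 = 1393*(1/4 - 1/8)**2 = 1393*(1/8)**2 = 1393*(1/64) = 1393/64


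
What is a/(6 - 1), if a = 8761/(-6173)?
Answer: -8761/30865 ≈ -0.28385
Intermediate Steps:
a = -8761/6173 (a = 8761*(-1/6173) = -8761/6173 ≈ -1.4192)
a/(6 - 1) = -8761/(6173*(6 - 1)) = -8761/6173/5 = -8761/6173*1/5 = -8761/30865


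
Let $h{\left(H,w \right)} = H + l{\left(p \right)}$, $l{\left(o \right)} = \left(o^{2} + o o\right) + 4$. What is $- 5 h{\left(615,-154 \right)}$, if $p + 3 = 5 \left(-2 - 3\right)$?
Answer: $-10935$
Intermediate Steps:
$p = -28$ ($p = -3 + 5 \left(-2 - 3\right) = -3 + 5 \left(-5\right) = -3 - 25 = -28$)
$l{\left(o \right)} = 4 + 2 o^{2}$ ($l{\left(o \right)} = \left(o^{2} + o^{2}\right) + 4 = 2 o^{2} + 4 = 4 + 2 o^{2}$)
$h{\left(H,w \right)} = 1572 + H$ ($h{\left(H,w \right)} = H + \left(4 + 2 \left(-28\right)^{2}\right) = H + \left(4 + 2 \cdot 784\right) = H + \left(4 + 1568\right) = H + 1572 = 1572 + H$)
$- 5 h{\left(615,-154 \right)} = - 5 \left(1572 + 615\right) = \left(-5\right) 2187 = -10935$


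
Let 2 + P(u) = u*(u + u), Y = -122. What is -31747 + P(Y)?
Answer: -1981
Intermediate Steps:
P(u) = -2 + 2*u² (P(u) = -2 + u*(u + u) = -2 + u*(2*u) = -2 + 2*u²)
-31747 + P(Y) = -31747 + (-2 + 2*(-122)²) = -31747 + (-2 + 2*14884) = -31747 + (-2 + 29768) = -31747 + 29766 = -1981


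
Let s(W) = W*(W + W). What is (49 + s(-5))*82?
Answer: 8118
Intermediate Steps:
s(W) = 2*W² (s(W) = W*(2*W) = 2*W²)
(49 + s(-5))*82 = (49 + 2*(-5)²)*82 = (49 + 2*25)*82 = (49 + 50)*82 = 99*82 = 8118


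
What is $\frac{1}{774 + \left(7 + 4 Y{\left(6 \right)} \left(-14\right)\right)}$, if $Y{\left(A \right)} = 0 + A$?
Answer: $\frac{1}{445} \approx 0.0022472$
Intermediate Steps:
$Y{\left(A \right)} = A$
$\frac{1}{774 + \left(7 + 4 Y{\left(6 \right)} \left(-14\right)\right)} = \frac{1}{774 + \left(7 + 4 \cdot 6 \left(-14\right)\right)} = \frac{1}{774 + \left(7 + 24 \left(-14\right)\right)} = \frac{1}{774 + \left(7 - 336\right)} = \frac{1}{774 - 329} = \frac{1}{445}$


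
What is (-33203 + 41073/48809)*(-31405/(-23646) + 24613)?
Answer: -471608803819987031/577068807 ≈ -8.1725e+8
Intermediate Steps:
(-33203 + 41073/48809)*(-31405/(-23646) + 24613) = (-33203 + 41073*(1/48809))*(-31405*(-1/23646) + 24613) = (-33203 + 41073/48809)*(31405/23646 + 24613) = -1620564154/48809*582030403/23646 = -471608803819987031/577068807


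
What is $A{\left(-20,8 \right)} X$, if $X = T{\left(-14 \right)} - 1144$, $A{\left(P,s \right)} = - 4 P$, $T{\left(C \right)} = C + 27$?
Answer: $-90480$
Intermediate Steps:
$T{\left(C \right)} = 27 + C$
$X = -1131$ ($X = \left(27 - 14\right) - 1144 = 13 - 1144 = -1131$)
$A{\left(-20,8 \right)} X = \left(-4\right) \left(-20\right) \left(-1131\right) = 80 \left(-1131\right) = -90480$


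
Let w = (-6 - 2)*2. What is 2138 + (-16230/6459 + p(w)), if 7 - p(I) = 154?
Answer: 4281213/2153 ≈ 1988.5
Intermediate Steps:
w = -16 (w = -8*2 = -16)
p(I) = -147 (p(I) = 7 - 1*154 = 7 - 154 = -147)
2138 + (-16230/6459 + p(w)) = 2138 + (-16230/6459 - 147) = 2138 + (-16230*1/6459 - 147) = 2138 + (-5410/2153 - 147) = 2138 - 321901/2153 = 4281213/2153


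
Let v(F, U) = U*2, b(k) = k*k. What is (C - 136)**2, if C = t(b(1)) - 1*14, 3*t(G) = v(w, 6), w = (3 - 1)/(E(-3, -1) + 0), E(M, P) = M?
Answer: 21316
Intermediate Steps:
b(k) = k**2
w = -2/3 (w = (3 - 1)/(-3 + 0) = 2/(-3) = 2*(-1/3) = -2/3 ≈ -0.66667)
v(F, U) = 2*U
t(G) = 4 (t(G) = (2*6)/3 = (1/3)*12 = 4)
C = -10 (C = 4 - 1*14 = 4 - 14 = -10)
(C - 136)**2 = (-10 - 136)**2 = (-146)**2 = 21316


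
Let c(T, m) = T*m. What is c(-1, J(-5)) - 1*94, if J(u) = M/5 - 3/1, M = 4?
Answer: -459/5 ≈ -91.800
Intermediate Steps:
J(u) = -11/5 (J(u) = 4/5 - 3/1 = 4*(⅕) - 3*1 = ⅘ - 3 = -11/5)
c(-1, J(-5)) - 1*94 = -1*(-11/5) - 1*94 = 11/5 - 94 = -459/5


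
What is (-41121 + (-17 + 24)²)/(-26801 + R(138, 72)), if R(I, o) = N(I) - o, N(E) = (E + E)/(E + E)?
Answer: 5134/3359 ≈ 1.5284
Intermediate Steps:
N(E) = 1 (N(E) = (2*E)/((2*E)) = (2*E)*(1/(2*E)) = 1)
R(I, o) = 1 - o
(-41121 + (-17 + 24)²)/(-26801 + R(138, 72)) = (-41121 + (-17 + 24)²)/(-26801 + (1 - 1*72)) = (-41121 + 7²)/(-26801 + (1 - 72)) = (-41121 + 49)/(-26801 - 71) = -41072/(-26872) = -41072*(-1/26872) = 5134/3359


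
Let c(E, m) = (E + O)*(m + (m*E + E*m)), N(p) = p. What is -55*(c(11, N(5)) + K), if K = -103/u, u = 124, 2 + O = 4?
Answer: -10190235/124 ≈ -82179.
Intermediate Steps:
O = 2 (O = -2 + 4 = 2)
c(E, m) = (2 + E)*(m + 2*E*m) (c(E, m) = (E + 2)*(m + (m*E + E*m)) = (2 + E)*(m + (E*m + E*m)) = (2 + E)*(m + 2*E*m))
K = -103/124 ≈ -0.83065
-55*(c(11, N(5)) + K) = -55*(5*(2 + 2*11**2 + 5*11) - 103/124) = -55*(5*(2 + 2*121 + 55) - 103/124) = -55*(5*(2 + 242 + 55) - 103/124) = -55*(5*299 - 103/124) = -55*(1495 - 103/124) = -55*185277/124 = -10190235/124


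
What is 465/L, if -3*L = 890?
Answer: -279/178 ≈ -1.5674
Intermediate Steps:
L = -890/3 (L = -⅓*890 = -890/3 ≈ -296.67)
465/L = 465/(-890/3) = 465*(-3/890) = -279/178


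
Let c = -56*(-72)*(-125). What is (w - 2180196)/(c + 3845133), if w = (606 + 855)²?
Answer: -5075/371237 ≈ -0.013671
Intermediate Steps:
c = -504000 (c = 4032*(-125) = -504000)
w = 2134521 (w = 1461² = 2134521)
(w - 2180196)/(c + 3845133) = (2134521 - 2180196)/(-504000 + 3845133) = -45675/3341133 = -45675*1/3341133 = -5075/371237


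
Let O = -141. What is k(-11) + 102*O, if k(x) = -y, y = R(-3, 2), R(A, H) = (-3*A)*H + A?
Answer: -14397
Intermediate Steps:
R(A, H) = A - 3*A*H (R(A, H) = -3*A*H + A = A - 3*A*H)
y = 15 (y = -3*(1 - 3*2) = -3*(1 - 6) = -3*(-5) = 15)
k(x) = -15 (k(x) = -1*15 = -15)
k(-11) + 102*O = -15 + 102*(-141) = -15 - 14382 = -14397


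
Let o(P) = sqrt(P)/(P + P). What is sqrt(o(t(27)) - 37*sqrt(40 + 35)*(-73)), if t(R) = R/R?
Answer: sqrt(2 + 54020*sqrt(3))/2 ≈ 152.94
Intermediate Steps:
t(R) = 1
o(P) = 1/(2*sqrt(P)) (o(P) = sqrt(P)/((2*P)) = (1/(2*P))*sqrt(P) = 1/(2*sqrt(P)))
sqrt(o(t(27)) - 37*sqrt(40 + 35)*(-73)) = sqrt(1/(2*sqrt(1)) - 37*sqrt(40 + 35)*(-73)) = sqrt((1/2)*1 - 185*sqrt(3)*(-73)) = sqrt(1/2 - 185*sqrt(3)*(-73)) = sqrt(1/2 + 13505*sqrt(3))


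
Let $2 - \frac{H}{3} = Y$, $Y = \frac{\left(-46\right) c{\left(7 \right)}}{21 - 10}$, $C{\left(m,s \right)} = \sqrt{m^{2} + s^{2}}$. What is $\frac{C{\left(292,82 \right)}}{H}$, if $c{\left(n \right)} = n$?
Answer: $\frac{11 \sqrt{22997}}{516} \approx 3.2328$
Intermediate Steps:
$Y = - \frac{322}{11}$ ($Y = \frac{\left(-46\right) 7}{21 - 10} = - \frac{322}{11} \approx -29.273$)
$H = \frac{1032}{11}$ ($H = 6 - - \frac{966}{11} = 6 + \frac{966}{11} = \frac{1032}{11} \approx 93.818$)
$\frac{C{\left(292,82 \right)}}{H} = \frac{\sqrt{292^{2} + 82^{2}}}{\frac{1032}{11}} = \sqrt{85264 + 6724} \cdot \frac{11}{1032} = \sqrt{91988} \cdot \frac{11}{1032} = 2 \sqrt{22997} \cdot \frac{11}{1032} = \frac{11 \sqrt{22997}}{516}$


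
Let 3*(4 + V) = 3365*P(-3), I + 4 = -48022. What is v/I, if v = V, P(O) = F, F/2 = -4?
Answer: 13466/72039 ≈ 0.18693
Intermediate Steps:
F = -8 (F = 2*(-4) = -8)
P(O) = -8
I = -48026 (I = -4 - 48022 = -48026)
V = -26932/3 (V = -4 + (3365*(-8))/3 = -4 + (⅓)*(-26920) = -4 - 26920/3 = -26932/3 ≈ -8977.3)
v = -26932/3 ≈ -8977.3
v/I = -26932/3/(-48026) = -26932/3*(-1/48026) = 13466/72039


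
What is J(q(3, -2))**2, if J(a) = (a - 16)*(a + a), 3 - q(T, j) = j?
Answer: 12100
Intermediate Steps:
q(T, j) = 3 - j
J(a) = 2*a*(-16 + a) (J(a) = (-16 + a)*(2*a) = 2*a*(-16 + a))
J(q(3, -2))**2 = (2*(3 - 1*(-2))*(-16 + (3 - 1*(-2))))**2 = (2*(3 + 2)*(-16 + (3 + 2)))**2 = (2*5*(-16 + 5))**2 = (2*5*(-11))**2 = (-110)**2 = 12100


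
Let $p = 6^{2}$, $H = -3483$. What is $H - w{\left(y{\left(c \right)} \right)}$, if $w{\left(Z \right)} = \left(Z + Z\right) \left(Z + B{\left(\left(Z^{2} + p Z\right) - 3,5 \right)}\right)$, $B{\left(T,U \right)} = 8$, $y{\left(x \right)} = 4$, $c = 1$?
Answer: $-3579$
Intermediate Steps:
$p = 36$
$w{\left(Z \right)} = 2 Z \left(8 + Z\right)$ ($w{\left(Z \right)} = \left(Z + Z\right) \left(Z + 8\right) = 2 Z \left(8 + Z\right)$)
$H - w{\left(y{\left(c \right)} \right)} = -3483 - 2 \cdot 4 \left(8 + 4\right) = -3483 - 2 \cdot 4 \cdot 12 = -3483 - 96 = -3579$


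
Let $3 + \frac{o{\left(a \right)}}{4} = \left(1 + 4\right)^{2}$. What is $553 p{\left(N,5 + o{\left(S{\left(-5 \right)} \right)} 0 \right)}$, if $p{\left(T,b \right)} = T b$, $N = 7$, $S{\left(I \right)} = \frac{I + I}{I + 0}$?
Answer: $19355$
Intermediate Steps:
$S{\left(I \right)} = 2$ ($S{\left(I \right)} = \frac{2 I}{I} = 2$)
$o{\left(a \right)} = 88$ ($o{\left(a \right)} = -12 + 4 \left(1 + 4\right)^{2} = -12 + 4 \cdot 5^{2} = -12 + 4 \cdot 25 = -12 + 100 = 88$)
$553 p{\left(N,5 + o{\left(S{\left(-5 \right)} \right)} 0 \right)} = 553 \cdot 7 \left(5 + 88 \cdot 0\right) = 553 \cdot 7 \left(5 + 0\right) = 553 \cdot 7 \cdot 5 = 553 \cdot 35 = 19355$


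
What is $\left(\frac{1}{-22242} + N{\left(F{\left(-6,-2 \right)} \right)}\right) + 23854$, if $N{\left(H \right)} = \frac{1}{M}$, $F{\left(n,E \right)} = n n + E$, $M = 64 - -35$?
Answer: $\frac{144698425}{6066} \approx 23854.0$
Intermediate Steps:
$M = 99$ ($M = 64 + 35 = 99$)
$F{\left(n,E \right)} = E + n^{2}$ ($F{\left(n,E \right)} = n^{2} + E = E + n^{2}$)
$N{\left(H \right)} = \frac{1}{99}$
$\left(\frac{1}{-22242} + N{\left(F{\left(-6,-2 \right)} \right)}\right) + 23854 = \left(\frac{1}{-22242} + \frac{1}{99}\right) + 23854 = \left(- \frac{1}{22242} + \frac{1}{99}\right) + 23854 = \frac{61}{6066} + 23854 = \frac{144698425}{6066}$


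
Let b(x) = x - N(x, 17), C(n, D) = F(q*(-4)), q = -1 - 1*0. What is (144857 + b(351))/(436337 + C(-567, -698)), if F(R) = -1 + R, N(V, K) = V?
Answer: 144857/436340 ≈ 0.33198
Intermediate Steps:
q = -1 (q = -1 + 0 = -1)
C(n, D) = 3 (C(n, D) = -1 - 1*(-4) = -1 + 4 = 3)
b(x) = 0 (b(x) = x - x = 0)
(144857 + b(351))/(436337 + C(-567, -698)) = (144857 + 0)/(436337 + 3) = 144857/436340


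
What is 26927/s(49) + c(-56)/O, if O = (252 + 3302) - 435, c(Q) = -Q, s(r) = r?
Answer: 83988057/152831 ≈ 549.55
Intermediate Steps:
O = 3119 (O = 3554 - 435 = 3119)
26927/s(49) + c(-56)/O = 26927/49 - 1*(-56)/3119 = 26927*(1/49) + 56*(1/3119) = 26927/49 + 56/3119 = 83988057/152831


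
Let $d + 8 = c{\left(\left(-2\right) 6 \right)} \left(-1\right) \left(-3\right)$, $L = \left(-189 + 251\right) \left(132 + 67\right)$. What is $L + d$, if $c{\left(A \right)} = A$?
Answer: $12294$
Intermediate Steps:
$L = 12338$ ($L = 62 \cdot 199 = 12338$)
$d = -44$ ($d = -8 + \left(-2\right) 6 \left(-1\right) \left(-3\right) = -8 + \left(-12\right) \left(-1\right) \left(-3\right) = -8 + 12 \left(-3\right) = -8 - 36 = -44$)
$L + d = 12338 - 44 = 12294$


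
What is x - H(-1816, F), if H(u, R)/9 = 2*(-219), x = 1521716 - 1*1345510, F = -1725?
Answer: 180148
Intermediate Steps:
x = 176206 (x = 1521716 - 1345510 = 176206)
H(u, R) = -3942 (H(u, R) = 9*(2*(-219)) = 9*(-438) = -3942)
x - H(-1816, F) = 176206 - 1*(-3942) = 176206 + 3942 = 180148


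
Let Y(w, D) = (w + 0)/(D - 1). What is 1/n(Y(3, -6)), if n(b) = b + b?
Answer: -7/6 ≈ -1.1667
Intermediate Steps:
Y(w, D) = w/(-1 + D)
n(b) = 2*b
1/n(Y(3, -6)) = 1/(2*(3/(-1 - 6))) = 1/(2*(3/(-7))) = 1/(2*(3*(-1/7))) = 1/(2*(-3/7)) = 1/(-6/7) = -7/6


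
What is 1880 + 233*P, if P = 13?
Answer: 4909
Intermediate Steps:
1880 + 233*P = 1880 + 233*13 = 1880 + 3029 = 4909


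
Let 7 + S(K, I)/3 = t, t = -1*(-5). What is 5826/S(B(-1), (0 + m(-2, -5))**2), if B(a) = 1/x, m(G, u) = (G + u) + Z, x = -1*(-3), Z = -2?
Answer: -971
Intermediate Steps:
x = 3
m(G, u) = -2 + G + u (m(G, u) = (G + u) - 2 = -2 + G + u)
B(a) = 1/3
t = 5
S(K, I) = -6 (S(K, I) = -21 + 3*5 = -21 + 15 = -6)
5826/S(B(-1), (0 + m(-2, -5))**2) = 5826/(-6) = 5826*(-1/6) = -971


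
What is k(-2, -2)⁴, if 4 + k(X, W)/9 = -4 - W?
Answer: 8503056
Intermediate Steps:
k(X, W) = -72 - 9*W (k(X, W) = -36 + 9*(-4 - W) = -36 + (-36 - 9*W) = -72 - 9*W)
k(-2, -2)⁴ = (-72 - 9*(-2))⁴ = (-72 + 18)⁴ = (-54)⁴ = 8503056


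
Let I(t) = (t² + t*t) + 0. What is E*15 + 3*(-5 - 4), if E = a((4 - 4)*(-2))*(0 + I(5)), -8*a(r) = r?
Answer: -27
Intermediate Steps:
a(r) = -r/8
I(t) = 2*t² (I(t) = (t² + t²) + 0 = 2*t² + 0 = 2*t²)
E = 0 (E = (-(4 - 4)*(-2)/8)*(0 + 2*5²) = (-0*(-2))*(0 + 2*25) = (-⅛*0)*(0 + 50) = 0*50 = 0)
E*15 + 3*(-5 - 4) = 0*15 + 3*(-5 - 4) = 0 + 3*(-9) = 0 - 27 = -27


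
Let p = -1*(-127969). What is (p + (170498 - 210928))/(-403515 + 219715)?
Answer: -87539/183800 ≈ -0.47627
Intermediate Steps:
p = 127969
(p + (170498 - 210928))/(-403515 + 219715) = (127969 + (170498 - 210928))/(-403515 + 219715) = (127969 - 40430)/(-183800) = 87539*(-1/183800) = -87539/183800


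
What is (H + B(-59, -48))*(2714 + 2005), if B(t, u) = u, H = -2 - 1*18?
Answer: -320892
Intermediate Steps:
H = -20 (H = -2 - 18 = -20)
(H + B(-59, -48))*(2714 + 2005) = (-20 - 48)*(2714 + 2005) = -68*4719 = -320892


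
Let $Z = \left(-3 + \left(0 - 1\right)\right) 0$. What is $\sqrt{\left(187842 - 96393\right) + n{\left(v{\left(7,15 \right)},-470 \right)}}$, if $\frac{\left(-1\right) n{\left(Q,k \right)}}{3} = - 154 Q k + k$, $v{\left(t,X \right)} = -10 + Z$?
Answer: $\sqrt{2264259} \approx 1504.7$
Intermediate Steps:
$Z = 0$ ($Z = \left(-3 - 1\right) 0 = \left(-4\right) 0 = 0$)
$v{\left(t,X \right)} = -10$ ($v{\left(t,X \right)} = -10 + 0 = -10$)
$n{\left(Q,k \right)} = - 3 k + 462 Q k$ ($n{\left(Q,k \right)} = - 3 \left(- 154 Q k + k\right) = - 3 \left(k - 154 Q k\right) = - 3 k + 462 Q k$)
$\sqrt{\left(187842 - 96393\right) + n{\left(v{\left(7,15 \right)},-470 \right)}} = \sqrt{\left(187842 - 96393\right) + 3 \left(-470\right) \left(-1 + 154 \left(-10\right)\right)} = \sqrt{91449 + 3 \left(-470\right) \left(-1 - 1540\right)} = \sqrt{91449 + 3 \left(-470\right) \left(-1541\right)} = \sqrt{91449 + 2172810} = \sqrt{2264259}$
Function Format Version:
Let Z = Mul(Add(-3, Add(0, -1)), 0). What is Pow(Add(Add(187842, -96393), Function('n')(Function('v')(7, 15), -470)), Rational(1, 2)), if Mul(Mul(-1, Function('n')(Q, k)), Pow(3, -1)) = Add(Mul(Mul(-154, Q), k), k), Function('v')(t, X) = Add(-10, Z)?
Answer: Pow(2264259, Rational(1, 2)) ≈ 1504.7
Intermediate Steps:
Z = 0 (Z = Mul(Add(-3, -1), 0) = Mul(-4, 0) = 0)
Function('v')(t, X) = -10 (Function('v')(t, X) = Add(-10, 0) = -10)
Function('n')(Q, k) = Add(Mul(-3, k), Mul(462, Q, k)) (Function('n')(Q, k) = Mul(-3, Add(Mul(Mul(-154, Q), k), k)) = Mul(-3, Add(Mul(-154, Q, k), k)) = Mul(-3, Add(k, Mul(-154, Q, k))) = Add(Mul(-3, k), Mul(462, Q, k)))
Pow(Add(Add(187842, -96393), Function('n')(Function('v')(7, 15), -470)), Rational(1, 2)) = Pow(Add(Add(187842, -96393), Mul(3, -470, Add(-1, Mul(154, -10)))), Rational(1, 2)) = Pow(Add(91449, Mul(3, -470, Add(-1, -1540))), Rational(1, 2)) = Pow(Add(91449, Mul(3, -470, -1541)), Rational(1, 2)) = Pow(Add(91449, 2172810), Rational(1, 2)) = Pow(2264259, Rational(1, 2))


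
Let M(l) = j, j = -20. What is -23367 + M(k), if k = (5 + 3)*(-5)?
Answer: -23387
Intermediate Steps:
k = -40 (k = 8*(-5) = -40)
M(l) = -20
-23367 + M(k) = -23367 - 20 = -23387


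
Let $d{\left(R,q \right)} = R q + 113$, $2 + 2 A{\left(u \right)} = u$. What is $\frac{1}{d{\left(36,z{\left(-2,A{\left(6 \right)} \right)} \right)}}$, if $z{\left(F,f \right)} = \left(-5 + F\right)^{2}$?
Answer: $\frac{1}{1877} \approx 0.00053276$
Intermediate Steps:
$A{\left(u \right)} = -1 + \frac{u}{2}$
$d{\left(R,q \right)} = 113 + R q$
$\frac{1}{d{\left(36,z{\left(-2,A{\left(6 \right)} \right)} \right)}} = \frac{1}{113 + 36 \left(-5 - 2\right)^{2}} = \frac{1}{113 + 36 \left(-7\right)^{2}} = \frac{1}{113 + 36 \cdot 49} = \frac{1}{113 + 1764} = \frac{1}{1877}$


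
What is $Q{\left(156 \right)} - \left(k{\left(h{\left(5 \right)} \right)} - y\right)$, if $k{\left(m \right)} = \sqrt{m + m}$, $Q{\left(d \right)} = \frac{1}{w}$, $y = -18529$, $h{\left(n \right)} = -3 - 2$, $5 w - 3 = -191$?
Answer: $- \frac{3483457}{188} - i \sqrt{10} \approx -18529.0 - 3.1623 i$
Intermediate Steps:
$w = - \frac{188}{5}$ ($w = \frac{3}{5} + \frac{1}{5} \left(-191\right) = \frac{3}{5} - \frac{191}{5} = - \frac{188}{5} \approx -37.6$)
$h{\left(n \right)} = -5$
$Q{\left(d \right)} = - \frac{5}{188}$ ($Q{\left(d \right)} = \frac{1}{- \frac{188}{5}} = - \frac{5}{188}$)
$k{\left(m \right)} = \sqrt{2} \sqrt{m}$ ($k{\left(m \right)} = \sqrt{2 m} = \sqrt{2} \sqrt{m}$)
$Q{\left(156 \right)} - \left(k{\left(h{\left(5 \right)} \right)} - y\right) = - \frac{5}{188} - \left(\sqrt{2} \sqrt{-5} - -18529\right) = - \frac{5}{188} - \left(\sqrt{2} i \sqrt{5} + 18529\right) = - \frac{5}{188} - \left(i \sqrt{10} + 18529\right) = - \frac{5}{188} - \left(18529 + i \sqrt{10}\right) = - \frac{3483457}{188} - i \sqrt{10}$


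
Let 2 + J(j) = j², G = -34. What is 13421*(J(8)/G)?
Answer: -416051/17 ≈ -24474.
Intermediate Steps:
J(j) = -2 + j²
13421*(J(8)/G) = 13421*((-2 + 8²)/(-34)) = 13421*((-2 + 64)*(-1/34)) = 13421*(62*(-1/34)) = 13421*(-31/17) = -416051/17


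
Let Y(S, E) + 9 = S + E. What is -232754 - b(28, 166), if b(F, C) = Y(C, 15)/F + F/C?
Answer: -135233741/581 ≈ -2.3276e+5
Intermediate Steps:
Y(S, E) = -9 + E + S (Y(S, E) = -9 + (S + E) = -9 + (E + S) = -9 + E + S)
b(F, C) = F/C + (6 + C)/F (b(F, C) = (-9 + 15 + C)/F + F/C = (6 + C)/F + F/C = F/C + (6 + C)/F)
-232754 - b(28, 166) = -232754 - (6/28 + 166/28 + 28/166) = -232754 - (6*(1/28) + 166*(1/28) + 28*(1/166)) = -232754 - (3/14 + 83/14 + 14/83) = -232754 - 1*3667/581 = -232754 - 3667/581 = -135233741/581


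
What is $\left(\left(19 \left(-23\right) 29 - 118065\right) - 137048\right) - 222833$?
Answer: $-490619$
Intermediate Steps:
$\left(\left(19 \left(-23\right) 29 - 118065\right) - 137048\right) - 222833 = \left(\left(\left(-437\right) 29 - 118065\right) - 137048\right) - 222833 = \left(\left(-12673 - 118065\right) - 137048\right) - 222833 = \left(-130738 - 137048\right) - 222833 = -267786 - 222833 = -490619$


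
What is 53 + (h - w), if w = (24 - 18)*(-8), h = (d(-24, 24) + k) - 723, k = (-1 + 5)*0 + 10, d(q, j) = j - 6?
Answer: -594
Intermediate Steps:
d(q, j) = -6 + j
k = 10 (k = 4*0 + 10 = 0 + 10 = 10)
h = -695 (h = ((-6 + 24) + 10) - 723 = (18 + 10) - 723 = 28 - 723 = -695)
w = -48 (w = 6*(-8) = -48)
53 + (h - w) = 53 + (-695 - 1*(-48)) = 53 + (-695 + 48) = 53 - 647 = -594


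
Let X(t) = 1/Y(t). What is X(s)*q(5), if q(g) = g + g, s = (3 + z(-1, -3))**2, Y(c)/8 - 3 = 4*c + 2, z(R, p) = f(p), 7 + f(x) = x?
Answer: 5/804 ≈ 0.0062189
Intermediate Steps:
f(x) = -7 + x
z(R, p) = -7 + p
Y(c) = 40 + 32*c (Y(c) = 24 + 8*(4*c + 2) = 24 + 8*(2 + 4*c) = 24 + (16 + 32*c) = 40 + 32*c)
s = 49 (s = (3 + (-7 - 3))**2 = (3 - 10)**2 = (-7)**2 = 49)
X(t) = 1/(40 + 32*t)
q(g) = 2*g
X(s)*q(5) = (1/(8*(5 + 4*49)))*(2*5) = (1/(8*(5 + 196)))*10 = ((1/8)/201)*10 = ((1/8)*(1/201))*10 = (1/1608)*10 = 5/804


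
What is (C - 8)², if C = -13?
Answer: 441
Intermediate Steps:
(C - 8)² = (-13 - 8)² = (-21)² = 441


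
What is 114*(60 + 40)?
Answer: 11400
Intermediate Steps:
114*(60 + 40) = 114*100 = 11400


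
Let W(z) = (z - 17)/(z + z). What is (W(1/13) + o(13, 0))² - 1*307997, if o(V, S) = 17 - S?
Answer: -299348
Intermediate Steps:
W(z) = (-17 + z)/(2*z) (W(z) = (-17 + z)/((2*z)) = (-17 + z)*(1/(2*z)) = (-17 + z)/(2*z))
(W(1/13) + o(13, 0))² - 1*307997 = ((-17 + 1/13)/(2*(1/13)) + (17 - 1*0))² - 1*307997 = ((-17 + 1/13)/(2*(1/13)) + (17 + 0))² - 307997 = ((½)*13*(-220/13) + 17)² - 307997 = (-110 + 17)² - 307997 = (-93)² - 307997 = 8649 - 307997 = -299348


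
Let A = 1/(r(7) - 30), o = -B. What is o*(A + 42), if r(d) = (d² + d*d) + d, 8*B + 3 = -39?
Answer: 22057/100 ≈ 220.57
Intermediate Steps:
B = -21/4 (B = -3/8 + (⅛)*(-39) = -3/8 - 39/8 = -21/4 ≈ -5.2500)
r(d) = d + 2*d² (r(d) = (d² + d²) + d = 2*d² + d = d + 2*d²)
o = 21/4 (o = -1*(-21/4) = 21/4 ≈ 5.2500)
A = 1/75 (A = 1/(7*(1 + 2*7) - 30) = 1/(7*(1 + 14) - 30) = 1/(7*15 - 30) = 1/(105 - 30) = 1/75 ≈ 0.013333)
o*(A + 42) = 21*(1/75 + 42)/4 = (21/4)*(3151/75) = 22057/100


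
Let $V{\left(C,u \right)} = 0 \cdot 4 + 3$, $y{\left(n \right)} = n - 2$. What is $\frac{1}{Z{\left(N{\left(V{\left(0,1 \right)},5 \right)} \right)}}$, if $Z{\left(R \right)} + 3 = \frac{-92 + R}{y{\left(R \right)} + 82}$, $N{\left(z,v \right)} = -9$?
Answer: $- \frac{71}{314} \approx -0.22611$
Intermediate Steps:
$y{\left(n \right)} = -2 + n$ ($y{\left(n \right)} = n - 2 = -2 + n$)
$V{\left(C,u \right)} = 3$ ($V{\left(C,u \right)} = 0 + 3 = 3$)
$Z{\left(R \right)} = -3 + \frac{-92 + R}{80 + R}$ ($Z{\left(R \right)} = -3 + \frac{-92 + R}{\left(-2 + R\right) + 82} = -3 + \frac{-92 + R}{80 + R}$)
$\frac{1}{Z{\left(N{\left(V{\left(0,1 \right)},5 \right)} \right)}} = \frac{1}{2 \frac{1}{80 - 9} \left(-166 - -9\right)} = \frac{1}{2 \cdot \frac{1}{71} \left(-166 + 9\right)} = \frac{1}{2 \cdot \frac{1}{71} \left(-157\right)} = \frac{1}{- \frac{314}{71}} = - \frac{71}{314}$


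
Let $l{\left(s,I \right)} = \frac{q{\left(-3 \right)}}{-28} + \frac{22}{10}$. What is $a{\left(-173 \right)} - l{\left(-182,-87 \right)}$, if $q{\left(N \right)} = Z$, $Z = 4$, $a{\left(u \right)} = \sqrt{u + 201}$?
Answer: $- \frac{72}{35} + 2 \sqrt{7} \approx 3.2344$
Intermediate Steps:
$a{\left(u \right)} = \sqrt{201 + u}$
$q{\left(N \right)} = 4$
$l{\left(s,I \right)} = \frac{72}{35}$ ($l{\left(s,I \right)} = \frac{4}{-28} + \frac{22}{10} = 4 \left(- \frac{1}{28}\right) + 22 \cdot \frac{1}{10} = - \frac{1}{7} + \frac{11}{5} = \frac{72}{35}$)
$a{\left(-173 \right)} - l{\left(-182,-87 \right)} = \sqrt{201 - 173} - \frac{72}{35} = \sqrt{28} - \frac{72}{35} = 2 \sqrt{7} - \frac{72}{35} = - \frac{72}{35} + 2 \sqrt{7}$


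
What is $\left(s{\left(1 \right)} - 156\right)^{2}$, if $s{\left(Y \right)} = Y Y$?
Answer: $24025$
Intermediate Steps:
$s{\left(Y \right)} = Y^{2}$
$\left(s{\left(1 \right)} - 156\right)^{2} = \left(1^{2} - 156\right)^{2} = \left(1 - 156\right)^{2} = \left(-155\right)^{2} = 24025$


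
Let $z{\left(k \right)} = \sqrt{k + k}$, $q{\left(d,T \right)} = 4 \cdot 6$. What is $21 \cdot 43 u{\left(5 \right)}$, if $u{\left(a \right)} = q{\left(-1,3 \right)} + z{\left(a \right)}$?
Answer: $21672 + 903 \sqrt{10} \approx 24528.0$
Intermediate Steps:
$q{\left(d,T \right)} = 24$
$z{\left(k \right)} = \sqrt{2} \sqrt{k}$ ($z{\left(k \right)} = \sqrt{2 k} = \sqrt{2} \sqrt{k}$)
$u{\left(a \right)} = 24 + \sqrt{2} \sqrt{a}$
$21 \cdot 43 u{\left(5 \right)} = 21 \cdot 43 \left(24 + \sqrt{2} \sqrt{5}\right) = 903 \left(24 + \sqrt{10}\right) = 21672 + 903 \sqrt{10}$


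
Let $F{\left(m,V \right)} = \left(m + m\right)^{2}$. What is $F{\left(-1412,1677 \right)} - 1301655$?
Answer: $6673321$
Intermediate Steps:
$F{\left(m,V \right)} = 4 m^{2}$ ($F{\left(m,V \right)} = \left(2 m\right)^{2} = 4 m^{2}$)
$F{\left(-1412,1677 \right)} - 1301655 = 4 \left(-1412\right)^{2} - 1301655 = 4 \cdot 1993744 - 1301655 = 7974976 - 1301655 = 6673321$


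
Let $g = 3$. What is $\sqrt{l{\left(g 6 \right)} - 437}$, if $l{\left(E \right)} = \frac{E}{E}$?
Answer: $2 i \sqrt{109} \approx 20.881 i$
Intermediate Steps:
$l{\left(E \right)} = 1$
$\sqrt{l{\left(g 6 \right)} - 437} = \sqrt{1 - 437} = \sqrt{-436} = 2 i \sqrt{109}$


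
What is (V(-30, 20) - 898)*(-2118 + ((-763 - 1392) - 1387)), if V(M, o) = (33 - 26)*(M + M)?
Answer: 7459880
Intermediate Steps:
V(M, o) = 14*M (V(M, o) = 7*(2*M) = 14*M)
(V(-30, 20) - 898)*(-2118 + ((-763 - 1392) - 1387)) = (14*(-30) - 898)*(-2118 + ((-763 - 1392) - 1387)) = (-420 - 898)*(-2118 + (-2155 - 1387)) = -1318*(-2118 - 3542) = -1318*(-5660) = 7459880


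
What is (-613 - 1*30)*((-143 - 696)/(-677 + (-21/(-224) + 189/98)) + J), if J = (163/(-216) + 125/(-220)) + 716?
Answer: -15033730661723/32658120 ≈ -4.6034e+5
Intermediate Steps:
J = 1698073/2376 (J = (163*(-1/216) + 125*(-1/220)) + 716 = (-163/216 - 25/44) + 716 = -3143/2376 + 716 = 1698073/2376 ≈ 714.68)
(-613 - 1*30)*((-143 - 696)/(-677 + (-21/(-224) + 189/98)) + J) = (-613 - 1*30)*((-143 - 696)/(-677 + (-21/(-224) + 189/98)) + 1698073/2376) = (-613 - 30)*(-839/(-677 + (-21*(-1/224) + 189*(1/98))) + 1698073/2376) = -643*(-839/(-677 + (3/32 + 27/14)) + 1698073/2376) = -643*(-839/(-677 + 453/224) + 1698073/2376) = -643*(-839/(-151195/224) + 1698073/2376) = -643*(-839*(-224/151195) + 1698073/2376) = -643*(187936/151195 + 1698073/2376) = -643*23380607561/32658120 = -15033730661723/32658120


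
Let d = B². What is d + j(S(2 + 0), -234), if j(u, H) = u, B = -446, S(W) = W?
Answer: 198918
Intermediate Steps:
d = 198916 (d = (-446)² = 198916)
d + j(S(2 + 0), -234) = 198916 + (2 + 0) = 198916 + 2 = 198918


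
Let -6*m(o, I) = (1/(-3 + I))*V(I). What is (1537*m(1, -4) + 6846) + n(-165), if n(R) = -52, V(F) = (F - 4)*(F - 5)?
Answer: 66002/7 ≈ 9428.9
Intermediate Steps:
V(F) = (-5 + F)*(-4 + F) (V(F) = (-4 + F)*(-5 + F) = (-5 + F)*(-4 + F))
m(o, I) = -(20 + I**2 - 9*I)/(6*(-3 + I)) (m(o, I) = -1/(-3 + I)*(20 + I**2 - 9*I)/6 = -(20 + I**2 - 9*I)/(6*(-3 + I)))
(1537*m(1, -4) + 6846) + n(-165) = (1537*((-20 - 1*(-4)**2 + 9*(-4))/(6*(-3 - 4))) + 6846) - 52 = (1537*((1/6)*(-20 - 1*16 - 36)/(-7)) + 6846) - 52 = (1537*((1/6)*(-1/7)*(-20 - 16 - 36)) + 6846) - 52 = (1537*((1/6)*(-1/7)*(-72)) + 6846) - 52 = (1537*(12/7) + 6846) - 52 = (18444/7 + 6846) - 52 = 66366/7 - 52 = 66002/7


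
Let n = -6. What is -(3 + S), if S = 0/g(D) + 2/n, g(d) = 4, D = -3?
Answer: -8/3 ≈ -2.6667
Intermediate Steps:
S = -⅓ (S = 0/4 + 2/(-6) = 0*(¼) + 2*(-⅙) = 0 - ⅓ = -⅓ ≈ -0.33333)
-(3 + S) = -(3 - ⅓) = -1*8/3 = -8/3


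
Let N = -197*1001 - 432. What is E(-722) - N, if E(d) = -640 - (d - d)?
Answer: 196989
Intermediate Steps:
N = -197629 (N = -197197 - 432 = -197629)
E(d) = -640 (E(d) = -640 - 1*0 = -640 + 0 = -640)
E(-722) - N = -640 - 1*(-197629) = -640 + 197629 = 196989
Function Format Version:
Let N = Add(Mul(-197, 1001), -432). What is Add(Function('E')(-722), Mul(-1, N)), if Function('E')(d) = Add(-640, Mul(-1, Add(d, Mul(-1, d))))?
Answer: 196989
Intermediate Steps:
N = -197629 (N = Add(-197197, -432) = -197629)
Function('E')(d) = -640 (Function('E')(d) = Add(-640, Mul(-1, 0)) = Add(-640, 0) = -640)
Add(Function('E')(-722), Mul(-1, N)) = Add(-640, Mul(-1, -197629)) = Add(-640, 197629) = 196989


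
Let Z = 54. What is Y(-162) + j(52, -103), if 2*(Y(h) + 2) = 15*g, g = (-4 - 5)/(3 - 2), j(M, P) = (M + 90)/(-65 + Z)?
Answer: -1813/22 ≈ -82.409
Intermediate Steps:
j(M, P) = -90/11 - M/11 (j(M, P) = (M + 90)/(-65 + 54) = (90 + M)/(-11) = (90 + M)*(-1/11) = -90/11 - M/11)
g = -9 (g = -9/1 = -9*1 = -9)
Y(h) = -139/2 (Y(h) = -2 + (15*(-9))/2 = -2 + (½)*(-135) = -2 - 135/2 = -139/2)
Y(-162) + j(52, -103) = -139/2 + (-90/11 - 1/11*52) = -139/2 + (-90/11 - 52/11) = -139/2 - 142/11 = -1813/22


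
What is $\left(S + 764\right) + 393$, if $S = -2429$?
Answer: $-1272$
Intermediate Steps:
$\left(S + 764\right) + 393 = \left(-2429 + 764\right) + 393 = -1665 + 393 = -1272$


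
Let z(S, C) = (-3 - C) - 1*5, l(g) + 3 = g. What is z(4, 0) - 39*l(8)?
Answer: -203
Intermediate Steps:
l(g) = -3 + g
z(S, C) = -8 - C (z(S, C) = (-3 - C) - 5 = -8 - C)
z(4, 0) - 39*l(8) = (-8 - 1*0) - 39*(-3 + 8) = (-8 + 0) - 39*5 = -8 - 195 = -203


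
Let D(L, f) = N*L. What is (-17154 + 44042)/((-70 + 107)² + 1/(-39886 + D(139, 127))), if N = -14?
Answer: 1124778816/57268007 ≈ 19.641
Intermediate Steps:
D(L, f) = -14*L
(-17154 + 44042)/((-70 + 107)² + 1/(-39886 + D(139, 127))) = (-17154 + 44042)/((-70 + 107)² + 1/(-39886 - 14*139)) = 26888/(37² + 1/(-39886 - 1946)) = 26888/(1369 + 1/(-41832)) = 26888/(1369 - 1/41832) = 26888/(57268007/41832) = 26888*(41832/57268007) = 1124778816/57268007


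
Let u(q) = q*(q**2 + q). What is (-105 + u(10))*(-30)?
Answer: -29850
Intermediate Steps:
u(q) = q*(q + q**2)
(-105 + u(10))*(-30) = (-105 + 10**2*(1 + 10))*(-30) = (-105 + 100*11)*(-30) = (-105 + 1100)*(-30) = 995*(-30) = -29850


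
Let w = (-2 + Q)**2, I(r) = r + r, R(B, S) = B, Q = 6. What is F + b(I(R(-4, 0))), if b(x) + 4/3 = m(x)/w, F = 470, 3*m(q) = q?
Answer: 937/2 ≈ 468.50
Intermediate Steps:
m(q) = q/3
I(r) = 2*r
w = 16 (w = (-2 + 6)**2 = 4**2 = 16)
b(x) = -4/3 + x/48 (b(x) = -4/3 + (x/3)/16 = -4/3 + (x/3)*(1/16) = -4/3 + x/48)
F + b(I(R(-4, 0))) = 470 + (-4/3 + (2*(-4))/48) = 470 + (-4/3 + (1/48)*(-8)) = 470 + (-4/3 - 1/6) = 470 - 3/2 = 937/2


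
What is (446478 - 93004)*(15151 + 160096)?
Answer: 61945258078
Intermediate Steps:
(446478 - 93004)*(15151 + 160096) = 353474*175247 = 61945258078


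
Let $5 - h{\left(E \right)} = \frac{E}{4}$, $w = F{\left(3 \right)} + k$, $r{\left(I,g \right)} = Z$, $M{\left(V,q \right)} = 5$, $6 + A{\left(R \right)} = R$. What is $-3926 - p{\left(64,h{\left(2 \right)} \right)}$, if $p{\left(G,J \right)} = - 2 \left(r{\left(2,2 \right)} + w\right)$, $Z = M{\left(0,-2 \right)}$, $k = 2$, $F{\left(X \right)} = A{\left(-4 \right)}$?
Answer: $-3932$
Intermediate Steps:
$A{\left(R \right)} = -6 + R$
$F{\left(X \right)} = -10$ ($F{\left(X \right)} = -6 - 4 = -10$)
$Z = 5$
$r{\left(I,g \right)} = 5$
$w = -8$ ($w = -10 + 2 = -8$)
$h{\left(E \right)} = 5 - \frac{E}{4}$
$p{\left(G,J \right)} = 6$ ($p{\left(G,J \right)} = - 2 \left(5 - 8\right) = \left(-2\right) \left(-3\right) = 6$)
$-3926 - p{\left(64,h{\left(2 \right)} \right)} = -3926 - 6 = -3932$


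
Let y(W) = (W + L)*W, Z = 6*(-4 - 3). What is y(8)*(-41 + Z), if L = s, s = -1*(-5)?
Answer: -8632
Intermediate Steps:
s = 5
L = 5
Z = -42 (Z = 6*(-7) = -42)
y(W) = W*(5 + W) (y(W) = (W + 5)*W = (5 + W)*W = W*(5 + W))
y(8)*(-41 + Z) = (8*(5 + 8))*(-41 - 42) = (8*13)*(-83) = 104*(-83) = -8632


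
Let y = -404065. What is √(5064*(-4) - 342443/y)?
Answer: I*√3307028857470805/404065 ≈ 142.32*I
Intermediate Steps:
√(5064*(-4) - 342443/y) = √(5064*(-4) - 342443/(-404065)) = √(-20256 - 342443*(-1/404065)) = √(-20256 + 342443/404065) = √(-8184398197/404065) = I*√3307028857470805/404065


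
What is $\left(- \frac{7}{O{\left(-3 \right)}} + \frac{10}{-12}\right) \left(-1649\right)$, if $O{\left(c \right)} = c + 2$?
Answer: $- \frac{61013}{6} \approx -10169.0$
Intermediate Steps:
$O{\left(c \right)} = 2 + c$
$\left(- \frac{7}{O{\left(-3 \right)}} + \frac{10}{-12}\right) \left(-1649\right) = \left(- \frac{7}{2 - 3} + \frac{10}{-12}\right) \left(-1649\right) = \left(- \frac{7}{-1} + 10 \left(- \frac{1}{12}\right)\right) \left(-1649\right) = \left(\left(-7\right) \left(-1\right) - \frac{5}{6}\right) \left(-1649\right) = \left(7 - \frac{5}{6}\right) \left(-1649\right) = \frac{37}{6} \left(-1649\right) = - \frac{61013}{6}$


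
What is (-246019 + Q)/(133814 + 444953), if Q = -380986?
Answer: -7045/6503 ≈ -1.0833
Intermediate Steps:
(-246019 + Q)/(133814 + 444953) = (-246019 - 380986)/(133814 + 444953) = -627005/578767 = -627005*1/578767 = -7045/6503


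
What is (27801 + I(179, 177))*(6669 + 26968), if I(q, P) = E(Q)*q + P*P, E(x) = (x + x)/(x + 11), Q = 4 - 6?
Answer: 17876518198/9 ≈ 1.9863e+9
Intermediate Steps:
Q = -2
E(x) = 2*x/(11 + x) (E(x) = (2*x)/(11 + x) = 2*x/(11 + x))
I(q, P) = P² - 4*q/9 (I(q, P) = (2*(-2)/(11 - 2))*q + P*P = (2*(-2)/9)*q + P² = (2*(-2)*(⅑))*q + P² = -4*q/9 + P² = P² - 4*q/9)
(27801 + I(179, 177))*(6669 + 26968) = (27801 + (177² - 4/9*179))*(6669 + 26968) = (27801 + (31329 - 716/9))*33637 = (27801 + 281245/9)*33637 = (531454/9)*33637 = 17876518198/9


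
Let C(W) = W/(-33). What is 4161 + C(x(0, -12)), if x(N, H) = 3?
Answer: 45770/11 ≈ 4160.9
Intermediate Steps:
C(W) = -W/33 (C(W) = W*(-1/33) = -W/33)
4161 + C(x(0, -12)) = 4161 - 1/33*3 = 4161 - 1/11 = 45770/11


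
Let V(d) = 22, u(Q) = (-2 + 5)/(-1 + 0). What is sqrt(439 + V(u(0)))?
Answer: sqrt(461) ≈ 21.471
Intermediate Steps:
u(Q) = -3 (u(Q) = 3/(-1) = 3*(-1) = -3)
sqrt(439 + V(u(0))) = sqrt(439 + 22) = sqrt(461)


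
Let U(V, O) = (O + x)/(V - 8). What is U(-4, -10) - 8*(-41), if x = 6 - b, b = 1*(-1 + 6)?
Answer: 1315/4 ≈ 328.75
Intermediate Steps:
b = 5 (b = 1*5 = 5)
x = 1 (x = 6 - 1*5 = 6 - 5 = 1)
U(V, O) = (1 + O)/(-8 + V) (U(V, O) = (O + 1)/(V - 8) = (1 + O)/(-8 + V))
U(-4, -10) - 8*(-41) = (1 - 10)/(-8 - 4) - 8*(-41) = -9/(-12) + 328 = -1/12*(-9) + 328 = 3/4 + 328 = 1315/4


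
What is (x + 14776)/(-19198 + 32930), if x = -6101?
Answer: 8675/13732 ≈ 0.63174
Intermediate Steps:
(x + 14776)/(-19198 + 32930) = (-6101 + 14776)/(-19198 + 32930) = 8675/13732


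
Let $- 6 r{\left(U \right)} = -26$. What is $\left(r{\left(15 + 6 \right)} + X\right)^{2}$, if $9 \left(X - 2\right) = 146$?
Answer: $\frac{41209}{81} \approx 508.75$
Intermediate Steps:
$r{\left(U \right)} = \frac{13}{3}$ ($r{\left(U \right)} = \left(- \frac{1}{6}\right) \left(-26\right) = \frac{13}{3}$)
$X = \frac{164}{9}$ ($X = 2 + \frac{1}{9} \cdot 146 = 2 + \frac{146}{9} = \frac{164}{9} \approx 18.222$)
$\left(r{\left(15 + 6 \right)} + X\right)^{2} = \left(\frac{13}{3} + \frac{164}{9}\right)^{2} = \left(\frac{203}{9}\right)^{2} = \frac{41209}{81}$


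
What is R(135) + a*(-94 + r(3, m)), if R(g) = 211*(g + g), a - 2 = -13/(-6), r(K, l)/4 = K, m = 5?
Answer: 169885/3 ≈ 56628.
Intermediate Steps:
r(K, l) = 4*K
a = 25/6 (a = 2 - 13/(-6) = 2 - 13*(-⅙) = 2 + 13/6 = 25/6 ≈ 4.1667)
R(g) = 422*g (R(g) = 211*(2*g) = 422*g)
R(135) + a*(-94 + r(3, m)) = 422*135 + 25*(-94 + 4*3)/6 = 56970 + 25*(-94 + 12)/6 = 56970 + (25/6)*(-82) = 56970 - 1025/3 = 169885/3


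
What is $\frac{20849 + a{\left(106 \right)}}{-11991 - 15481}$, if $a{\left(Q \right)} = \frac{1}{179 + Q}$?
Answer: $- \frac{2970983}{3914760} \approx -0.75892$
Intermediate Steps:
$\frac{20849 + a{\left(106 \right)}}{-11991 - 15481} = \frac{20849 + \frac{1}{179 + 106}}{-11991 - 15481} = \frac{20849 + \frac{1}{285}}{-27472} = \left(20849 + \frac{1}{285}\right) \left(- \frac{1}{27472}\right) = \frac{5941966}{285} \left(- \frac{1}{27472}\right) = - \frac{2970983}{3914760}$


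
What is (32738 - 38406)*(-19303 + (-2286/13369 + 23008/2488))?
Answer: 454684033492572/4157759 ≈ 1.0936e+8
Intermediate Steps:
(32738 - 38406)*(-19303 + (-2286/13369 + 23008/2488)) = -5668*(-19303 + (-2286*1/13369 + 23008*(1/2488))) = -5668*(-19303 + (-2286/13369 + 2876/311)) = -5668*(-19303 + 37738298/4157759) = -5668*(-80219483679/4157759) = 454684033492572/4157759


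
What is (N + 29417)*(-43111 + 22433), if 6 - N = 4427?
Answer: -516867288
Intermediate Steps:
N = -4421 (N = 6 - 1*4427 = 6 - 4427 = -4421)
(N + 29417)*(-43111 + 22433) = (-4421 + 29417)*(-43111 + 22433) = 24996*(-20678) = -516867288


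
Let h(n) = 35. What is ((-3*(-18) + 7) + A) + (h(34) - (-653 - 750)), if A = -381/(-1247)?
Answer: 1869634/1247 ≈ 1499.3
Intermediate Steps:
A = 381/1247 (A = -381*(-1/1247) = 381/1247 ≈ 0.30553)
((-3*(-18) + 7) + A) + (h(34) - (-653 - 750)) = ((-3*(-18) + 7) + 381/1247) + (35 - (-653 - 750)) = ((54 + 7) + 381/1247) + (35 - 1*(-1403)) = (61 + 381/1247) + (35 + 1403) = 76448/1247 + 1438 = 1869634/1247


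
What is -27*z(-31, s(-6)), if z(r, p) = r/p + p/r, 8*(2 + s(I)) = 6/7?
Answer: -20418291/46004 ≈ -443.84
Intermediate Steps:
s(I) = -53/28 (s(I) = -2 + (6/7)/8 = -2 + (6*(⅐))/8 = -2 + (⅛)*(6/7) = -2 + 3/28 = -53/28)
z(r, p) = p/r + r/p
-27*z(-31, s(-6)) = -27*(-53/28/(-31) - 31/(-53/28)) = -27*(-53/28*(-1/31) - 31*(-28/53)) = -27*(53/868 + 868/53) = -27*756233/46004 = -20418291/46004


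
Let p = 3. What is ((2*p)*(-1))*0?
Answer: 0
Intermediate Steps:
((2*p)*(-1))*0 = ((2*3)*(-1))*0 = (6*(-1))*0 = -6*0 = 0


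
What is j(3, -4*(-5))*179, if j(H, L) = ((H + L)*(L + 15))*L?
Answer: 2881900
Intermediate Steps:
j(H, L) = L*(15 + L)*(H + L) (j(H, L) = ((H + L)*(15 + L))*L = ((15 + L)*(H + L))*L = L*(15 + L)*(H + L))
j(3, -4*(-5))*179 = ((-4*(-5))*((-4*(-5))² + 15*3 + 15*(-4*(-5)) + 3*(-4*(-5))))*179 = ((-4*(-5))*((-4*(-5))² + 45 + 15*(-4*(-5)) + 3*(-4*(-5))))*179 = (20*(20² + 45 + 15*20 + 3*20))*179 = (20*(400 + 45 + 300 + 60))*179 = (20*805)*179 = 16100*179 = 2881900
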